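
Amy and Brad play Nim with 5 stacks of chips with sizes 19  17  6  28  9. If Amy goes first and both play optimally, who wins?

Amy wins

Compute the nim-sum pairwise:
19 XOR 17 = 2
2 XOR 6 = 4
4 XOR 28 = 24
24 XOR 9 = 17
The nim-sum is 17 ≠ 0, so this is an N-position: the player to move can win; Amy has a winning move.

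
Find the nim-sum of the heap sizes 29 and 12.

Write each in binary and XOR column by column:
  11101  (29)
  01100  (12)
  -----
  10001  (17)

17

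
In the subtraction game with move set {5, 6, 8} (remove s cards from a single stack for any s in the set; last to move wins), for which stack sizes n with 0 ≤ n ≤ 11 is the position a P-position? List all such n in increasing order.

0, 1, 2, 3, 4

Compute g(0), g(1), … for moves {5, 6, 8}:
g(0) = mex{} = 0
g(1) = mex{} = 0
g(2) = mex{} = 0
g(3) = mex{} = 0
g(4) = mex{} = 0
g(5) = mex{0} = 1
g(6) = mex{0} = 1
g(7) = mex{0} = 1
g(8) = mex{0} = 1
g(9) = mex{0} = 1
g(10) = mex{0,1} = 2
g(11) = mex{0,1} = 2
The P-positions (g = 0) in 0..11 are 0, 1, 2, 3, 4.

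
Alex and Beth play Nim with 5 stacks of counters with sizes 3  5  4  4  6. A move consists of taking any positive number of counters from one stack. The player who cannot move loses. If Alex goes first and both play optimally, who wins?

Bitwise XOR of the heap sizes:
  011  (3)
  101  (5)
  100  (4)
  100  (4)
  110  (6)
  ---
  000  (0)
The nim-sum is 0, so this is a P-position: the player to move is in a losing position under optimal play; Alex is about to move from it and so loses — Beth wins.

Beth wins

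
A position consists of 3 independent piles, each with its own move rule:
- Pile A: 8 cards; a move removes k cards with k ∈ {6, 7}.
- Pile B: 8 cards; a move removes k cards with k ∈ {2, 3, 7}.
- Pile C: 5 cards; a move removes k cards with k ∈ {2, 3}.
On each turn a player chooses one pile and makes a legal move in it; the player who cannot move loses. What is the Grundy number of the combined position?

Grundy values for pile A (subtraction set {6, 7}):
g(0) = mex{} = 0
g(1) = mex{} = 0
g(2) = mex{} = 0
g(3) = mex{} = 0
g(4) = mex{} = 0
g(5) = mex{} = 0
g(6) = mex{0} = 1
g(7) = mex{0} = 1
g(8) = mex{0} = 1
So g(8) = 1.
Build the Grundy sequence for pile B with g(k) = mex{g(k−s) : s ∈ {2, 3, 7}, s ≤ k}:
g(0) = mex{} = 0
g(1) = mex{} = 0
g(2) = mex{0} = 1
g(3) = mex{0} = 1
g(4) = mex{0,1} = 2
g(5) = mex{1} = 0
g(6) = mex{1,2} = 0
g(7) = mex{0,2} = 1
g(8) = mex{0} = 1
So g(8) = 1.
For pile C, compute g(0), g(1), … with moves {2, 3}:
k:     0  1  2  3  4  5
g(k):  0  0  1  1  2  0
So g(5) = 0.
By the Sprague-Grundy theorem, the Grundy value of a sum of independent games is the XOR of the component values.
Combined value = 1 ⊕ 1 ⊕ 0 = 0.

0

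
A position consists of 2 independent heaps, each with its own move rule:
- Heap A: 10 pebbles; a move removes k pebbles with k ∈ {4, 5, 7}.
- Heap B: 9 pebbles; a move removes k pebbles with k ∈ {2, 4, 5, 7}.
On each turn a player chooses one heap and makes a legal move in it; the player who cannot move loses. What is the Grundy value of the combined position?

2

For heap A, compute g(0), g(1), … with moves {4, 5, 7}:
k:     0  1  2  3  4  5  6  7  8  9 10
g(k):  0  0  0  0  1  1  1  1  2  2  2
So g(10) = 2.
Grundy values for heap B (subtraction set {2, 4, 5, 7}):
k:     0  1  2  3  4  5  6  7  8  9
g(k):  0  0  1  1  2  2  3  3  4  0
So g(9) = 0.
The value of a disjunctive sum is the nim-sum of the parts.
Combined value = 2 ⊕ 0 = 2.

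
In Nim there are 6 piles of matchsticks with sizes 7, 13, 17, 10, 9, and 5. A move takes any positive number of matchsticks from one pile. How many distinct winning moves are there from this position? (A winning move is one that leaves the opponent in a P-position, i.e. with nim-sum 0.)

Compute the nim-sum pairwise:
7 ⊕ 13 = 10
10 ⊕ 17 = 27
27 ⊕ 10 = 17
17 ⊕ 9 = 24
24 ⊕ 5 = 29
The overall nim-sum is X = 29. A pile of size p has a winning move iff p XOR X < p (reduce it to p XOR X).
  7: 7 XOR 29 = 26 ≥ 7 — no move.
  13: 13 XOR 29 = 16 ≥ 13 — no move.
  17: 17 XOR 29 = 12 < 17 — winning move (to 12).
  10: 10 XOR 29 = 23 ≥ 10 — no move.
  9: 9 XOR 29 = 20 ≥ 9 — no move.
  5: 5 XOR 29 = 24 ≥ 5 — no move.
That gives 1 winning move.

1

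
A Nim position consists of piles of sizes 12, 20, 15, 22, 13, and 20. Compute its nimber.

Compute the nim-sum pairwise:
12 ^ 20 = 24
24 ^ 15 = 23
23 ^ 22 = 1
1 ^ 13 = 12
12 ^ 20 = 24

24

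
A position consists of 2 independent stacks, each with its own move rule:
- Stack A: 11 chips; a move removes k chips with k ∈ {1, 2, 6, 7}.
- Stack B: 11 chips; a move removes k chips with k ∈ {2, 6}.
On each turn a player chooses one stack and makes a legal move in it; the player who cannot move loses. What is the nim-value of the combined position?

1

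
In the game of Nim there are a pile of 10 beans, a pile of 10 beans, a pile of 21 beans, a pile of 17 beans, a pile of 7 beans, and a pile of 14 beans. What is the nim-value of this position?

Compute the nim-sum pairwise:
10 ⊕ 10 = 0
0 ⊕ 21 = 21
21 ⊕ 17 = 4
4 ⊕ 7 = 3
3 ⊕ 14 = 13

13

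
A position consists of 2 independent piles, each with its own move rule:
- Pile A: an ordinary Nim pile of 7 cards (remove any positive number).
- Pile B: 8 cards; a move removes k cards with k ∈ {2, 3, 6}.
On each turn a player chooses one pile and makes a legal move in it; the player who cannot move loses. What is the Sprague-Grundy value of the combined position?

5

Pile A is a plain Nim pile of size 7, so its Grundy value is 7.
For pile B, compute g(0), g(1), … with moves {2, 3, 6}:
k:     0  1  2  3  4  5  6  7  8
g(k):  0  0  1  1  2  0  3  1  2
So g(8) = 2.
By the Sprague-Grundy theorem, the Grundy value of a sum of independent games is the XOR of the component values.
Combined value = 7 XOR 2 = 5.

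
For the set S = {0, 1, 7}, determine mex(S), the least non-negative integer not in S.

The values 0, 1 are all present; 2 is the first non-negative integer missing from the set.

2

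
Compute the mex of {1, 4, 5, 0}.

2

The values 0, 1 are all present; 2 is the first non-negative integer missing from the set.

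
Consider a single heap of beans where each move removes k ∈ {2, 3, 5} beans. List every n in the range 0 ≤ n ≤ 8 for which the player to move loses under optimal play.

0, 1, 7, 8

Grundy values for subtraction set {2, 3, 5}:
g(0) = mex{} = 0
g(1) = mex{} = 0
g(2) = mex{0} = 1
g(3) = mex{0} = 1
g(4) = mex{0,1} = 2
g(5) = mex{0,1} = 2
g(6) = mex{0,1,2} = 3
g(7) = mex{1,2} = 0
g(8) = mex{1,2,3} = 0
The P-positions (g = 0) in 0..8 are 0, 1, 7, 8.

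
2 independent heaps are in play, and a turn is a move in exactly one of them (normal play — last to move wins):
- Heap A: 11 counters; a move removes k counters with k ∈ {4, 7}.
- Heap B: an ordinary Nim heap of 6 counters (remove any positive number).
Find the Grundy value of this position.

6

For heap A, compute g(0), g(1), … with moves {4, 7}:
g(0) = mex{} = 0
g(1) = mex{} = 0
g(2) = mex{} = 0
g(3) = mex{} = 0
g(4) = mex{0} = 1
g(5) = mex{0} = 1
g(6) = mex{0} = 1
g(7) = mex{0} = 1
g(8) = mex{0,1} = 2
g(9) = mex{0,1} = 2
g(10) = mex{0,1} = 2
g(11) = mex{1} = 0
So g(11) = 0.
Heap B is a plain Nim heap of size 6, so its Grundy value is 6.
By the Sprague-Grundy theorem, the Grundy value of a sum of independent games is the XOR of the component values.
Combined value = 0 XOR 6 = 6.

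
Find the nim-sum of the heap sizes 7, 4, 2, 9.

8

Compute the nim-sum pairwise:
7 XOR 4 = 3
3 XOR 2 = 1
1 XOR 9 = 8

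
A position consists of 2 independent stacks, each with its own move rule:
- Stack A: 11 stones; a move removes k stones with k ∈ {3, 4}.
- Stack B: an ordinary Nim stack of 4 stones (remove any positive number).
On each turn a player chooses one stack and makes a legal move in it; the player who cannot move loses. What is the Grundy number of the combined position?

For stack A, compute g(0), g(1), … with moves {3, 4}:
k:     0  1  2  3  4  5  6  7  8  9 10 11
g(k):  0  0  0  1  1  1  2  0  0  0  1  1
So g(11) = 1.
Stack B is a plain Nim stack of size 4, so its Grundy value is 4.
The value of a disjunctive sum is the nim-sum of the parts.
Combined value = 1 XOR 4 = 5.

5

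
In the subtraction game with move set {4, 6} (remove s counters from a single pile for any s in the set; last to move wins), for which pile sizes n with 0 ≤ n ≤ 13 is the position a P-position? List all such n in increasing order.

0, 1, 2, 3, 10, 11, 12, 13

Build the Grundy sequence with g(k) = mex{g(k−s) : s ∈ {4, 6}, s ≤ k}:
g(0) = mex{} = 0
g(1) = mex{} = 0
g(2) = mex{} = 0
g(3) = mex{} = 0
g(4) = mex{0} = 1
g(5) = mex{0} = 1
g(6) = mex{0} = 1
g(7) = mex{0} = 1
g(8) = mex{0,1} = 2
g(9) = mex{0,1} = 2
g(10) = mex{1} = 0
g(11) = mex{1} = 0
g(12) = mex{1,2} = 0
g(13) = mex{1,2} = 0
The P-positions (g = 0) in 0..13 are 0, 1, 2, 3, 10, 11, 12, 13.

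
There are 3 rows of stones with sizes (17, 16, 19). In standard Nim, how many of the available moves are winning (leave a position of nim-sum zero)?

3

Compute the nim-sum pairwise:
17 ⊕ 16 = 1
1 ⊕ 19 = 18
The overall nim-sum is X = 18. A row of size p has a winning move iff p XOR X < p (reduce it to p XOR X).
  17: 17 XOR 18 = 3 < 17 — winning move (to 3).
  16: 16 XOR 18 = 2 < 16 — winning move (to 2).
  19: 19 XOR 18 = 1 < 19 — winning move (to 1).
That gives 3 winning moves.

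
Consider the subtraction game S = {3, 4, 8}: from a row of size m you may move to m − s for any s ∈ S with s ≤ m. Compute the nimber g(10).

Grundy values for subtraction set {3, 4, 8}:
g(0) = mex{} = 0
g(1) = mex{} = 0
g(2) = mex{} = 0
g(3) = mex{0} = 1
g(4) = mex{0} = 1
g(5) = mex{0} = 1
g(6) = mex{0,1} = 2
g(7) = mex{1} = 0
g(8) = mex{0,1} = 2
g(9) = mex{0,1,2} = 3
g(10) = mex{0,2} = 1
So g(10) = 1.

1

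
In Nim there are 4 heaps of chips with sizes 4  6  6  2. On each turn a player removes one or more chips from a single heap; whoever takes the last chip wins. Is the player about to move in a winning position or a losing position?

Write each in binary and XOR column by column:
  100  (4)
  110  (6)
  110  (6)
  010  (2)
  ---
  110  (6)
The nim-sum is 6 ≠ 0, so this is an N-position: the player to move can win.

Winning position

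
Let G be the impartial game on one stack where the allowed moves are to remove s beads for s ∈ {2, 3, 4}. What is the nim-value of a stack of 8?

1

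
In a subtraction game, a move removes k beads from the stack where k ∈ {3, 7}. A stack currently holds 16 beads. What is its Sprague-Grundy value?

0

Compute g(0), g(1), … for moves {3, 7}:
k:     0  1  2  3  4  5  6  7  8  9 10 11 12 13 14 15 16
g(k):  0  0  0  1  1  1  0  2  2  1  0  0  0  1  1  1  0
So g(16) = 0.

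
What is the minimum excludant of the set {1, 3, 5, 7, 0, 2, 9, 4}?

The values 0, 1, 2, 3, 4, 5 are all present; 6 is the first non-negative integer missing from the set.

6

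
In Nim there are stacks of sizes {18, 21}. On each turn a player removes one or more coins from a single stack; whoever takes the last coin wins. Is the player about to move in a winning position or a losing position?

Winning position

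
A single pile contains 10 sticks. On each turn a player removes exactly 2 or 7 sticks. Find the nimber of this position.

0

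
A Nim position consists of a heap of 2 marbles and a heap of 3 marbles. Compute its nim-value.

1

Write each in binary and XOR column by column:
  10  (2)
  11  (3)
  --
  01  (1)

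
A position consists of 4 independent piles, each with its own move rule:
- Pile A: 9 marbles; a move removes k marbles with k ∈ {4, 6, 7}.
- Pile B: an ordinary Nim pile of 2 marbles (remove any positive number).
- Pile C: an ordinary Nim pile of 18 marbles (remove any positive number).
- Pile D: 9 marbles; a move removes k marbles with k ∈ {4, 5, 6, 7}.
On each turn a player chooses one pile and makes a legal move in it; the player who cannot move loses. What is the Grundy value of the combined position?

16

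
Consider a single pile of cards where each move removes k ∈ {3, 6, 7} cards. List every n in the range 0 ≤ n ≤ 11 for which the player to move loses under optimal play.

Compute g(0), g(1), … for moves {3, 6, 7}:
g(0) = mex{} = 0
g(1) = mex{} = 0
g(2) = mex{} = 0
g(3) = mex{0} = 1
g(4) = mex{0} = 1
g(5) = mex{0} = 1
g(6) = mex{0,1} = 2
g(7) = mex{0,1} = 2
g(8) = mex{0,1} = 2
g(9) = mex{0,1,2} = 3
g(10) = mex{1,2} = 0
g(11) = mex{1,2} = 0
The P-positions (g = 0) in 0..11 are 0, 1, 2, 10, 11.

0, 1, 2, 10, 11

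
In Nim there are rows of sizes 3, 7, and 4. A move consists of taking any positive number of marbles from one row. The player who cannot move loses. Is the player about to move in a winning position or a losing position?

Write each in binary and XOR column by column:
  011  (3)
  111  (7)
  100  (4)
  ---
  000  (0)
The nim-sum is 0, so this is a P-position: the player to move is in a losing position under optimal play.

Losing position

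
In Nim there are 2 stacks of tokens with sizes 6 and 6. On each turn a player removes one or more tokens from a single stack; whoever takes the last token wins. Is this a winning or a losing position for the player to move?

Nim-sum: 6 ⊕ 6 = 0.
The nim-sum is 0, so this is a P-position: the player to move is in a losing position under optimal play.

Losing position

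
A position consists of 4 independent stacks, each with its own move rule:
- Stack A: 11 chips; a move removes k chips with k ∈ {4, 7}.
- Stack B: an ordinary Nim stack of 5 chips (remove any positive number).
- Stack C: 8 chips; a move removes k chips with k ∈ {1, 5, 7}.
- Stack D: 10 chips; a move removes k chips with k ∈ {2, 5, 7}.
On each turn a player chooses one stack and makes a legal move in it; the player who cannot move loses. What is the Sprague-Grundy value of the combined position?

5

Build the Grundy sequence for stack A with g(k) = mex{g(k−s) : s ∈ {4, 7}, s ≤ k}:
k:     0  1  2  3  4  5  6  7  8  9 10 11
g(k):  0  0  0  0  1  1  1  1  2  2  2  0
So g(11) = 0.
Stack B is a plain Nim stack of size 5, so its Grundy value is 5.
Grundy values for stack C (subtraction set {1, 5, 7}):
g(0) = mex{} = 0
g(1) = mex{0} = 1
g(2) = mex{1} = 0
g(3) = mex{0} = 1
g(4) = mex{1} = 0
g(5) = mex{0} = 1
g(6) = mex{1} = 0
g(7) = mex{0} = 1
g(8) = mex{1} = 0
So g(8) = 0.
Grundy values for stack D (subtraction set {2, 5, 7}):
g(0) = mex{} = 0
g(1) = mex{} = 0
g(2) = mex{0} = 1
g(3) = mex{0} = 1
g(4) = mex{1} = 0
g(5) = mex{0,1} = 2
g(6) = mex{0} = 1
g(7) = mex{0,1,2} = 3
g(8) = mex{0,1} = 2
g(9) = mex{0,1,3} = 2
g(10) = mex{1,2} = 0
So g(10) = 0.
By the Sprague-Grundy theorem, the Grundy value of a sum of independent games is the XOR of the component values.
Combined value = 0 ⊕ 5 ⊕ 0 ⊕ 0 = 5.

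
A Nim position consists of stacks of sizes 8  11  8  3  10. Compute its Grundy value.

2

Nim-sum: 8 ⊕ 11 ⊕ 8 ⊕ 3 ⊕ 10 = 2.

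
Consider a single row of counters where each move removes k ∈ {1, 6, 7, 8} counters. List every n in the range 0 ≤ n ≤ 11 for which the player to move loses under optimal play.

0, 2, 4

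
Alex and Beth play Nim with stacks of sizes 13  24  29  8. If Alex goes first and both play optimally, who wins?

Beth wins

Nim-sum: 13 ^ 24 ^ 29 ^ 8 = 0.
The nim-sum is 0, so this is a P-position: the player to move is in a losing position under optimal play; Alex is about to move from it and so loses — Beth wins.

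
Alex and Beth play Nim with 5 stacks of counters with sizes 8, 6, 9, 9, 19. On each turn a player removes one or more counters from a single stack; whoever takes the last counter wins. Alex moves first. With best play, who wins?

Alex wins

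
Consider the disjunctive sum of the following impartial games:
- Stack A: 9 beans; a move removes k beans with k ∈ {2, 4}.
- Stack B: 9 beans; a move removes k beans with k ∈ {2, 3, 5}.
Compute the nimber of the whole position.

For stack A, compute g(0), g(1), … with moves {2, 4}:
g(0) = mex{} = 0
g(1) = mex{} = 0
g(2) = mex{0} = 1
g(3) = mex{0} = 1
g(4) = mex{0,1} = 2
g(5) = mex{0,1} = 2
g(6) = mex{1,2} = 0
g(7) = mex{1,2} = 0
g(8) = mex{0,2} = 1
g(9) = mex{0,2} = 1
So g(9) = 1.
For stack B, compute g(0), g(1), … with moves {2, 3, 5}:
k:     0  1  2  3  4  5  6  7  8  9
g(k):  0  0  1  1  2  2  3  0  0  1
So g(9) = 1.
The value of a disjunctive sum is the nim-sum of the parts.
Combined value = 1 ⊕ 1 = 0.

0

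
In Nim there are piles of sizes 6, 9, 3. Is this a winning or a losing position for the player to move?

Winning position

Write each in binary and XOR column by column:
  0110  (6)
  1001  (9)
  0011  (3)
  ----
  1100  (12)
The nim-sum is 12 ≠ 0, so this is an N-position: the player to move can win.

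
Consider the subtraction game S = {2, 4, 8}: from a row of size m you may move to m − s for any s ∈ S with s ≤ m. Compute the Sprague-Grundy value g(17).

Compute g(0), g(1), … for moves {2, 4, 8}:
k:     0  1  2  3  4  5  6  7  8  9 10 11 12 13 14 15 16 17
g(k):  0  0  1  1  2  2  0  0  1  1  2  2  0  0  1  1  2  2
So g(17) = 2.

2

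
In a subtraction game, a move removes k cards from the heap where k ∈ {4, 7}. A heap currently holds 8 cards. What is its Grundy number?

Build the Grundy sequence with g(k) = mex{g(k−s) : s ∈ {4, 7}, s ≤ k}:
k:     0  1  2  3  4  5  6  7  8
g(k):  0  0  0  0  1  1  1  1  2
So g(8) = 2.

2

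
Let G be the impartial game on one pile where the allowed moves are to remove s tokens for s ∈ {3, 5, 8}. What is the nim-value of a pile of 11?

Grundy values for subtraction set {3, 5, 8}:
k:     0  1  2  3  4  5  6  7  8  9 10 11
g(k):  0  0  0  1  1  1  2  2  2  3  3  0
So g(11) = 0.

0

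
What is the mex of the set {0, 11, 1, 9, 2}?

The values 0, 1, 2 are all present; 3 is the first non-negative integer missing from the set.

3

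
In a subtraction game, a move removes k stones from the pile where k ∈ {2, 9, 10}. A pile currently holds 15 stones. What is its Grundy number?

3

Compute g(0), g(1), … for moves {2, 9, 10}:
k:     0  1  2  3  4  5  6  7  8  9 10 11 12 13 14 15
g(k):  0  0  1  1  0  0  1  1  0  2  1  3  0  2  1  3
So g(15) = 3.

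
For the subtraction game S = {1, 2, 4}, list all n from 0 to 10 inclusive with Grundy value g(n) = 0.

0, 3, 6, 9

Compute g(0), g(1), … for moves {1, 2, 4}:
g(0) = mex{} = 0
g(1) = mex{0} = 1
g(2) = mex{0,1} = 2
g(3) = mex{1,2} = 0
g(4) = mex{0,2} = 1
g(5) = mex{0,1} = 2
g(6) = mex{1,2} = 0
g(7) = mex{0,2} = 1
g(8) = mex{0,1} = 2
g(9) = mex{1,2} = 0
g(10) = mex{0,2} = 1
The P-positions (g = 0) in 0..10 are 0, 3, 6, 9.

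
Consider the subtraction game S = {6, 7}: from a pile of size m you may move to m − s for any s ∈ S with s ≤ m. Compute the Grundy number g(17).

0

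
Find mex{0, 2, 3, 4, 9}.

0 is in the set but 1 is not, so the mex is 1.

1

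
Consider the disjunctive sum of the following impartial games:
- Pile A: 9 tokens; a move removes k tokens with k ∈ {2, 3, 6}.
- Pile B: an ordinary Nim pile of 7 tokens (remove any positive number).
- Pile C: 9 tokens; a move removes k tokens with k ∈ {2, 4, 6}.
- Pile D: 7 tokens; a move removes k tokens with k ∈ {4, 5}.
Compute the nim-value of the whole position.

6

Grundy values for pile A (subtraction set {2, 3, 6}):
k:     0  1  2  3  4  5  6  7  8  9
g(k):  0  0  1  1  2  0  3  1  2  0
So g(9) = 0.
Pile B is a plain Nim pile of size 7, so its Grundy value is 7.
Grundy values for pile C (subtraction set {2, 4, 6}):
g(0) = mex{} = 0
g(1) = mex{} = 0
g(2) = mex{0} = 1
g(3) = mex{0} = 1
g(4) = mex{0,1} = 2
g(5) = mex{0,1} = 2
g(6) = mex{0,1,2} = 3
g(7) = mex{0,1,2} = 3
g(8) = mex{1,2,3} = 0
g(9) = mex{1,2,3} = 0
So g(9) = 0.
Grundy values for pile D (subtraction set {4, 5}):
g(0) = mex{} = 0
g(1) = mex{} = 0
g(2) = mex{} = 0
g(3) = mex{} = 0
g(4) = mex{0} = 1
g(5) = mex{0} = 1
g(6) = mex{0} = 1
g(7) = mex{0} = 1
So g(7) = 1.
By the Sprague-Grundy theorem, the Grundy value of a sum of independent games is the XOR of the component values.
Combined value = 0 XOR 7 XOR 0 XOR 1 = 6.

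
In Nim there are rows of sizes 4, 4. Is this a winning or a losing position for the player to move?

Compute the nim-sum pairwise:
4 XOR 4 = 0
The nim-sum is 0, so this is a P-position: the player to move is in a losing position under optimal play.

Losing position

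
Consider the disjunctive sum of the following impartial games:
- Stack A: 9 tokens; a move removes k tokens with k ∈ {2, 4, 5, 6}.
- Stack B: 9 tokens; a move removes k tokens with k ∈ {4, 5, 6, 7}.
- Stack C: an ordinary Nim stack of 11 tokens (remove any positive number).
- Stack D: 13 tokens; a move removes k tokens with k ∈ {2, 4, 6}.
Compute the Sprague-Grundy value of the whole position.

11

For stack A, compute g(0), g(1), … with moves {2, 4, 5, 6}:
g(0) = mex{} = 0
g(1) = mex{} = 0
g(2) = mex{0} = 1
g(3) = mex{0} = 1
g(4) = mex{0,1} = 2
g(5) = mex{0,1} = 2
g(6) = mex{0,1,2} = 3
g(7) = mex{0,1,2} = 3
g(8) = mex{1,2,3} = 0
g(9) = mex{1,2,3} = 0
So g(9) = 0.
Grundy values for stack B (subtraction set {4, 5, 6, 7}):
k:     0  1  2  3  4  5  6  7  8  9
g(k):  0  0  0  0  1  1  1  1  2  2
So g(9) = 2.
Stack C is a plain Nim stack of size 11, so its Grundy value is 11.
Build the Grundy sequence for stack D with g(k) = mex{g(k−s) : s ∈ {2, 4, 6}, s ≤ k}:
g(0) = mex{} = 0
g(1) = mex{} = 0
g(2) = mex{0} = 1
g(3) = mex{0} = 1
g(4) = mex{0,1} = 2
g(5) = mex{0,1} = 2
g(6) = mex{0,1,2} = 3
g(7) = mex{0,1,2} = 3
g(8) = mex{1,2,3} = 0
g(9) = mex{1,2,3} = 0
g(10) = mex{0,2,3} = 1
g(11) = mex{0,2,3} = 1
g(12) = mex{0,1,3} = 2
g(13) = mex{0,1,3} = 2
So g(13) = 2.
By the Sprague-Grundy theorem, the Grundy value of a sum of independent games is the XOR of the component values.
Combined value = 0 ⊕ 2 ⊕ 11 ⊕ 2 = 11.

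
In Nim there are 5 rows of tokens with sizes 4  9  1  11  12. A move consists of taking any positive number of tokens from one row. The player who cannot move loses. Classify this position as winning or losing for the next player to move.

Nim-sum: 4 XOR 9 XOR 1 XOR 11 XOR 12 = 11.
The nim-sum is 11 ≠ 0, so this is an N-position: the player to move can win.

Winning position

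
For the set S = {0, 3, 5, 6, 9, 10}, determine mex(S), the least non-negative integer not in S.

1

0 is in the set but 1 is not, so the mex is 1.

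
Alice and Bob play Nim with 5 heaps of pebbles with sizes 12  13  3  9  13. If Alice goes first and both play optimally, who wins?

Alice wins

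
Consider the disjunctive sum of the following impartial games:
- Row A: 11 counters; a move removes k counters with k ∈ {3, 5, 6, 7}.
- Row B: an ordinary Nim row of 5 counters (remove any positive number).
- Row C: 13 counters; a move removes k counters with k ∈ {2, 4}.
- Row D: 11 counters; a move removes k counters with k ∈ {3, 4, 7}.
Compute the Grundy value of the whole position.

5

Build the Grundy sequence for row A with g(k) = mex{g(k−s) : s ∈ {3, 5, 6, 7}, s ≤ k}:
g(0) = mex{} = 0
g(1) = mex{} = 0
g(2) = mex{} = 0
g(3) = mex{0} = 1
g(4) = mex{0} = 1
g(5) = mex{0} = 1
g(6) = mex{0,1} = 2
g(7) = mex{0,1} = 2
g(8) = mex{0,1} = 2
g(9) = mex{0,1,2} = 3
g(10) = mex{1,2} = 0
g(11) = mex{1,2} = 0
So g(11) = 0.
Row B is a plain Nim row of size 5, so its Grundy value is 5.
Build the Grundy sequence for row C with g(k) = mex{g(k−s) : s ∈ {2, 4}, s ≤ k}:
g(0) = mex{} = 0
g(1) = mex{} = 0
g(2) = mex{0} = 1
g(3) = mex{0} = 1
g(4) = mex{0,1} = 2
g(5) = mex{0,1} = 2
g(6) = mex{1,2} = 0
g(7) = mex{1,2} = 0
g(8) = mex{0,2} = 1
g(9) = mex{0,2} = 1
g(10) = mex{0,1} = 2
g(11) = mex{0,1} = 2
g(12) = mex{1,2} = 0
g(13) = mex{1,2} = 0
So g(13) = 0.
For row D, compute g(0), g(1), … with moves {3, 4, 7}:
k:     0  1  2  3  4  5  6  7  8  9 10 11
g(k):  0  0  0  1  1  1  2  2  2  3  0  0
So g(11) = 0.
By the Sprague-Grundy theorem, the Grundy value of a sum of independent games is the XOR of the component values.
Combined value = 0 ⊕ 5 ⊕ 0 ⊕ 0 = 5.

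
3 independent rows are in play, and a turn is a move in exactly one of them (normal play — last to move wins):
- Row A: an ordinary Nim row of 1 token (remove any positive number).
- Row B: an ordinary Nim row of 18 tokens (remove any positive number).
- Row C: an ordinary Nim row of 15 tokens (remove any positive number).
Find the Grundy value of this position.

Row A is a plain Nim row of size 1, so its Grundy value is 1.
Row B is a plain Nim row of size 18, so its Grundy value is 18.
Row C is a plain Nim row of size 15, so its Grundy value is 15.
By the Sprague-Grundy theorem, the Grundy value of a sum of independent games is the XOR of the component values.
Combined value = 1 XOR 18 XOR 15 = 28.

28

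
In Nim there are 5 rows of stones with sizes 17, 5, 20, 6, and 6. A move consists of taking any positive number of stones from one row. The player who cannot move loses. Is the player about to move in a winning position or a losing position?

Bitwise XOR of the heap sizes:
  10001  (17)
  00101  (5)
  10100  (20)
  00110  (6)
  00110  (6)
  -----
  00000  (0)
The nim-sum is 0, so this is a P-position: the player to move is in a losing position under optimal play.

Losing position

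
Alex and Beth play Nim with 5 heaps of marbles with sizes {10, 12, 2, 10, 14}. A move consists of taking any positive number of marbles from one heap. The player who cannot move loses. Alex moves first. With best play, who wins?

Beth wins

Nim-sum: 10 ^ 12 ^ 2 ^ 10 ^ 14 = 0.
The nim-sum is 0, so this is a P-position: the player to move is in a losing position under optimal play; Alex is about to move from it and so loses — Beth wins.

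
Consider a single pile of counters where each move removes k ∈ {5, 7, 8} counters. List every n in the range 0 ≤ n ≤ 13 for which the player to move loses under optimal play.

0, 1, 2, 3, 4, 13

Grundy values for subtraction set {5, 7, 8}:
k:     0  1  2  3  4  5  6  7  8  9 10 11 12 13
g(k):  0  0  0  0  0  1  1  1  1  1  2  2  2  0
The P-positions (g = 0) in 0..13 are 0, 1, 2, 3, 4, 13.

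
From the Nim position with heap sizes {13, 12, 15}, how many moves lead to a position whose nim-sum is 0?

Compute the nim-sum pairwise:
13 ⊕ 12 = 1
1 ⊕ 15 = 14
The overall nim-sum is X = 14. A heap of size p has a winning move iff p XOR X < p (reduce it to p XOR X).
  13: 13 XOR 14 = 3 < 13 — winning move (to 3).
  12: 12 XOR 14 = 2 < 12 — winning move (to 2).
  15: 15 XOR 14 = 1 < 15 — winning move (to 1).
That gives 3 winning moves.

3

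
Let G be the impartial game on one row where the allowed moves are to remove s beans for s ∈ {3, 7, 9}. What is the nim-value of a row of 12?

0

Grundy values for subtraction set {3, 7, 9}:
k:     0  1  2  3  4  5  6  7  8  9 10 11 12
g(k):  0  0  0  1  1  1  0  2  2  1  3  3  0
So g(12) = 0.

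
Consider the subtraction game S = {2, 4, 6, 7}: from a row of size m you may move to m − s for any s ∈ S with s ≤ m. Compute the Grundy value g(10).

0

Grundy values for subtraction set {2, 4, 6, 7}:
g(0) = mex{} = 0
g(1) = mex{} = 0
g(2) = mex{0} = 1
g(3) = mex{0} = 1
g(4) = mex{0,1} = 2
g(5) = mex{0,1} = 2
g(6) = mex{0,1,2} = 3
g(7) = mex{0,1,2} = 3
g(8) = mex{0,1,2,3} = 4
g(9) = mex{1,2,3} = 0
g(10) = mex{1,2,3,4} = 0
So g(10) = 0.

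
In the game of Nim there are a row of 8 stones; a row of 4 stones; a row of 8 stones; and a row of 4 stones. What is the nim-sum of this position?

In binary:
  1000  (8)
  0100  (4)
  1000  (8)
  0100  (4)
  ----
  0000  (0)

0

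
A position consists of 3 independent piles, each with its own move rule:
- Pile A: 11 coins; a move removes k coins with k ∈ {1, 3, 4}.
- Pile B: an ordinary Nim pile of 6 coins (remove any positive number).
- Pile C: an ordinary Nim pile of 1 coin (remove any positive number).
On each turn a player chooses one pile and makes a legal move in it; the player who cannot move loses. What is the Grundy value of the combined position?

Build the Grundy sequence for pile A with g(k) = mex{g(k−s) : s ∈ {1, 3, 4}, s ≤ k}:
g(0) = mex{} = 0
g(1) = mex{0} = 1
g(2) = mex{1} = 0
g(3) = mex{0} = 1
g(4) = mex{0,1} = 2
g(5) = mex{0,1,2} = 3
g(6) = mex{0,1,3} = 2
g(7) = mex{1,2} = 0
g(8) = mex{0,2,3} = 1
g(9) = mex{1,2,3} = 0
g(10) = mex{0,2} = 1
g(11) = mex{0,1} = 2
So g(11) = 2.
Pile B is a plain Nim pile of size 6, so its Grundy value is 6.
Pile C is a plain Nim pile of size 1, so its Grundy value is 1.
The value of a disjunctive sum is the nim-sum of the parts.
Combined value = 2 XOR 6 XOR 1 = 5.

5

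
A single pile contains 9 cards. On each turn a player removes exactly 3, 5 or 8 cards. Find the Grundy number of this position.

3

Grundy values for subtraction set {3, 5, 8}:
g(0) = mex{} = 0
g(1) = mex{} = 0
g(2) = mex{} = 0
g(3) = mex{0} = 1
g(4) = mex{0} = 1
g(5) = mex{0} = 1
g(6) = mex{0,1} = 2
g(7) = mex{0,1} = 2
g(8) = mex{0,1} = 2
g(9) = mex{0,1,2} = 3
So g(9) = 3.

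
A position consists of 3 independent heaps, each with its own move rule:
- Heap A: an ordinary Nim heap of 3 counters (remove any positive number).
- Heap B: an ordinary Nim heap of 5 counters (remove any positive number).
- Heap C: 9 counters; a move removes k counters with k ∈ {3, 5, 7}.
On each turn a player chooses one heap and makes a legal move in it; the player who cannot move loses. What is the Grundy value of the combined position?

5

Heap A is a plain Nim heap of size 3, so its Grundy value is 3.
Heap B is a plain Nim heap of size 5, so its Grundy value is 5.
Grundy values for heap C (subtraction set {3, 5, 7}):
k:     0  1  2  3  4  5  6  7  8  9
g(k):  0  0  0  1  1  1  2  2  2  3
So g(9) = 3.
By the Sprague-Grundy theorem, the Grundy value of a sum of independent games is the XOR of the component values.
Combined value = 3 XOR 5 XOR 3 = 5.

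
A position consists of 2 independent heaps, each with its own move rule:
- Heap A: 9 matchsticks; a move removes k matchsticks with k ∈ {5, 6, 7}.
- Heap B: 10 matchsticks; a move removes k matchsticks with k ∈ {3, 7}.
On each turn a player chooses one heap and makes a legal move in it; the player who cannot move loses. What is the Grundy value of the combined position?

Build the Grundy sequence for heap A with g(k) = mex{g(k−s) : s ∈ {5, 6, 7}, s ≤ k}:
k:     0  1  2  3  4  5  6  7  8  9
g(k):  0  0  0  0  0  1  1  1  1  1
So g(9) = 1.
For heap B, compute g(0), g(1), … with moves {3, 7}:
g(0) = mex{} = 0
g(1) = mex{} = 0
g(2) = mex{} = 0
g(3) = mex{0} = 1
g(4) = mex{0} = 1
g(5) = mex{0} = 1
g(6) = mex{1} = 0
g(7) = mex{0,1} = 2
g(8) = mex{0,1} = 2
g(9) = mex{0} = 1
g(10) = mex{1,2} = 0
So g(10) = 0.
The value of a disjunctive sum is the nim-sum of the parts.
Combined value = 1 XOR 0 = 1.

1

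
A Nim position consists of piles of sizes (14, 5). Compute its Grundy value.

Compute the nim-sum pairwise:
14 XOR 5 = 11

11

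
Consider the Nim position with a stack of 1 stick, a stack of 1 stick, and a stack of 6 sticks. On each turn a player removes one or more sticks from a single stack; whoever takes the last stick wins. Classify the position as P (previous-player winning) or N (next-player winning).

Nim-sum: 1 ⊕ 1 ⊕ 6 = 6.
The nim-sum is 6 ≠ 0, so this is an N-position: the player to move can win.

N-position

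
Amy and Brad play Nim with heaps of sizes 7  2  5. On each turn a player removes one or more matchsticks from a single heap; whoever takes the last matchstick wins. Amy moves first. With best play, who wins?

Brad wins

Nim-sum: 7 ⊕ 2 ⊕ 5 = 0.
The nim-sum is 0, so this is a P-position: the player to move is in a losing position under optimal play; Amy is about to move from it and so loses — Brad wins.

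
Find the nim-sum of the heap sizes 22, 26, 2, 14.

0

Bitwise XOR of the heap sizes:
  10110  (22)
  11010  (26)
  00010  (2)
  01110  (14)
  -----
  00000  (0)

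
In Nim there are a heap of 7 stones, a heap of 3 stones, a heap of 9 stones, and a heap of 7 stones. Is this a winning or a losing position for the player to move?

Winning position

Compute the nim-sum pairwise:
7 ^ 3 = 4
4 ^ 9 = 13
13 ^ 7 = 10
The nim-sum is 10 ≠ 0, so this is an N-position: the player to move can win.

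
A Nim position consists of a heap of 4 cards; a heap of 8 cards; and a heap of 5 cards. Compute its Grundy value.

9

Compute the nim-sum pairwise:
4 ^ 8 = 12
12 ^ 5 = 9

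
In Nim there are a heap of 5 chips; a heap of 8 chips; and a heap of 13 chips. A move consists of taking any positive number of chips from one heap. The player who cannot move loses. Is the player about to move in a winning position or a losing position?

Losing position

Bitwise XOR of the heap sizes:
  0101  (5)
  1000  (8)
  1101  (13)
  ----
  0000  (0)
The nim-sum is 0, so this is a P-position: the player to move is in a losing position under optimal play.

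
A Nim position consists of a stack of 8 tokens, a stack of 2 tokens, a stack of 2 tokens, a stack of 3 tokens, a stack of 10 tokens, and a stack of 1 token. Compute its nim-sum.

Bitwise XOR of the heap sizes:
  1000  (8)
  0010  (2)
  0010  (2)
  0011  (3)
  1010  (10)
  0001  (1)
  ----
  0000  (0)

0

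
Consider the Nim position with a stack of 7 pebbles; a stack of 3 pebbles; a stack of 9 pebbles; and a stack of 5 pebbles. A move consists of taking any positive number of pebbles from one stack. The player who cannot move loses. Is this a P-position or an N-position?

N-position

Compute the nim-sum pairwise:
7 ^ 3 = 4
4 ^ 9 = 13
13 ^ 5 = 8
The nim-sum is 8 ≠ 0, so this is an N-position: the player to move can win.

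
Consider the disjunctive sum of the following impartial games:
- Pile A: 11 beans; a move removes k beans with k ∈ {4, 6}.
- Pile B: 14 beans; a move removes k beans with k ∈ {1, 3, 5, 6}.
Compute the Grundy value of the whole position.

Grundy values for pile A (subtraction set {4, 6}):
k:     0  1  2  3  4  5  6  7  8  9 10 11
g(k):  0  0  0  0  1  1  1  1  2  2  0  0
So g(11) = 0.
Grundy values for pile B (subtraction set {1, 3, 5, 6}):
g(0) = mex{} = 0
g(1) = mex{0} = 1
g(2) = mex{1} = 0
g(3) = mex{0} = 1
g(4) = mex{1} = 0
g(5) = mex{0} = 1
g(6) = mex{0,1} = 2
g(7) = mex{0,1,2} = 3
g(8) = mex{0,1,3} = 2
g(9) = mex{0,1,2} = 3
g(10) = mex{0,1,3} = 2
g(11) = mex{1,2} = 0
g(12) = mex{0,2,3} = 1
g(13) = mex{1,2,3} = 0
g(14) = mex{0,2,3} = 1
So g(14) = 1.
The value of a disjunctive sum is the nim-sum of the parts.
Combined value = 0 XOR 1 = 1.

1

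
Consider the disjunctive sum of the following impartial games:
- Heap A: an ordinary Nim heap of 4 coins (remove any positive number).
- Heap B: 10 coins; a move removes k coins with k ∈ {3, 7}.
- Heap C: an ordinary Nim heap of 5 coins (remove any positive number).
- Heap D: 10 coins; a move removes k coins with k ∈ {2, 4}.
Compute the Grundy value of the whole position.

3

Heap A is a plain Nim heap of size 4, so its Grundy value is 4.
For heap B, compute g(0), g(1), … with moves {3, 7}:
g(0) = mex{} = 0
g(1) = mex{} = 0
g(2) = mex{} = 0
g(3) = mex{0} = 1
g(4) = mex{0} = 1
g(5) = mex{0} = 1
g(6) = mex{1} = 0
g(7) = mex{0,1} = 2
g(8) = mex{0,1} = 2
g(9) = mex{0} = 1
g(10) = mex{1,2} = 0
So g(10) = 0.
Heap C is a plain Nim heap of size 5, so its Grundy value is 5.
Grundy values for heap D (subtraction set {2, 4}):
g(0) = mex{} = 0
g(1) = mex{} = 0
g(2) = mex{0} = 1
g(3) = mex{0} = 1
g(4) = mex{0,1} = 2
g(5) = mex{0,1} = 2
g(6) = mex{1,2} = 0
g(7) = mex{1,2} = 0
g(8) = mex{0,2} = 1
g(9) = mex{0,2} = 1
g(10) = mex{0,1} = 2
So g(10) = 2.
By the Sprague-Grundy theorem, the Grundy value of a sum of independent games is the XOR of the component values.
Combined value = 4 XOR 0 XOR 5 XOR 2 = 3.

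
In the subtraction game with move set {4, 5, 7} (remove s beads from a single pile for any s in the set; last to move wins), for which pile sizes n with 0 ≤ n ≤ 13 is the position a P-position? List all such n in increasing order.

0, 1, 2, 3, 11, 12, 13

Compute g(0), g(1), … for moves {4, 5, 7}:
g(0) = mex{} = 0
g(1) = mex{} = 0
g(2) = mex{} = 0
g(3) = mex{} = 0
g(4) = mex{0} = 1
g(5) = mex{0} = 1
g(6) = mex{0} = 1
g(7) = mex{0} = 1
g(8) = mex{0,1} = 2
g(9) = mex{0,1} = 2
g(10) = mex{0,1} = 2
g(11) = mex{1} = 0
g(12) = mex{1,2} = 0
g(13) = mex{1,2} = 0
The P-positions (g = 0) in 0..13 are 0, 1, 2, 3, 11, 12, 13.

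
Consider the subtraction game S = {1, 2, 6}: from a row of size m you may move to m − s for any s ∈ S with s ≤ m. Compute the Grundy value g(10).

0

Build the Grundy sequence with g(k) = mex{g(k−s) : s ∈ {1, 2, 6}, s ≤ k}:
g(0) = mex{} = 0
g(1) = mex{0} = 1
g(2) = mex{0,1} = 2
g(3) = mex{1,2} = 0
g(4) = mex{0,2} = 1
g(5) = mex{0,1} = 2
g(6) = mex{0,1,2} = 3
g(7) = mex{1,2,3} = 0
g(8) = mex{0,2,3} = 1
g(9) = mex{0,1} = 2
g(10) = mex{1,2} = 0
So g(10) = 0.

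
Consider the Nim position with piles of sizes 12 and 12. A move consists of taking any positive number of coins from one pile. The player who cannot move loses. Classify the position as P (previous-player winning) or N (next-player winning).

Nim-sum: 12 XOR 12 = 0.
The nim-sum is 0, so this is a P-position: the player to move is in a losing position under optimal play.

P-position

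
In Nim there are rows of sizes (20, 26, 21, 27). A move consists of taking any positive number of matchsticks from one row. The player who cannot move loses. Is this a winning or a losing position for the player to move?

Losing position

Nim-sum: 20 XOR 26 XOR 21 XOR 27 = 0.
The nim-sum is 0, so this is a P-position: the player to move is in a losing position under optimal play.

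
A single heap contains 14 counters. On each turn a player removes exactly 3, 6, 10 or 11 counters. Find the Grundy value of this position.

0

Grundy values for subtraction set {3, 6, 10, 11}:
k:     0  1  2  3  4  5  6  7  8  9 10 11 12 13 14
g(k):  0  0  0  1  1  1  2  2  2  0  3  3  1  4  0
So g(14) = 0.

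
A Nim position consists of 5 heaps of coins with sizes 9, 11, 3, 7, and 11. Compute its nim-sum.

13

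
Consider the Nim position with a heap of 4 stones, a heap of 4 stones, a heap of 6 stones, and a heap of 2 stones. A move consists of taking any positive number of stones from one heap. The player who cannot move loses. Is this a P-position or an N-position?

N-position

Nim-sum: 4 XOR 4 XOR 6 XOR 2 = 4.
The nim-sum is 4 ≠ 0, so this is an N-position: the player to move can win.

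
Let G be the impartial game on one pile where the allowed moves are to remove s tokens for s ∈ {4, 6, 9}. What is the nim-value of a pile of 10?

2

Compute g(0), g(1), … for moves {4, 6, 9}:
k:     0  1  2  3  4  5  6  7  8  9 10
g(k):  0  0  0  0  1  1  1  1  2  2  2
So g(10) = 2.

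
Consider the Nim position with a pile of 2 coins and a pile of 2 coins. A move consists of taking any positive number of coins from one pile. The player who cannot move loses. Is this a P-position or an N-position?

P-position

Compute the nim-sum pairwise:
2 ⊕ 2 = 0
The nim-sum is 0, so this is a P-position: the player to move is in a losing position under optimal play.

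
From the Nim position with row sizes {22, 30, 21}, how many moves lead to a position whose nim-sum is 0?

3

Nim-sum: 22 XOR 30 XOR 21 = 29.
The overall nim-sum is X = 29. A row of size p has a winning move iff p XOR X < p (reduce it to p XOR X).
  22: 22 XOR 29 = 11 < 22 — winning move (to 11).
  30: 30 XOR 29 = 3 < 30 — winning move (to 3).
  21: 21 XOR 29 = 8 < 21 — winning move (to 8).
That gives 3 winning moves.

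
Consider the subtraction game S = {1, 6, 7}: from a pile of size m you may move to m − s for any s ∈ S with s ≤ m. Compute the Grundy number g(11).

3

Compute g(0), g(1), … for moves {1, 6, 7}:
g(0) = mex{} = 0
g(1) = mex{0} = 1
g(2) = mex{1} = 0
g(3) = mex{0} = 1
g(4) = mex{1} = 0
g(5) = mex{0} = 1
g(6) = mex{0,1} = 2
g(7) = mex{0,1,2} = 3
g(8) = mex{0,1,3} = 2
g(9) = mex{0,1,2} = 3
g(10) = mex{0,1,3} = 2
g(11) = mex{0,1,2} = 3
So g(11) = 3.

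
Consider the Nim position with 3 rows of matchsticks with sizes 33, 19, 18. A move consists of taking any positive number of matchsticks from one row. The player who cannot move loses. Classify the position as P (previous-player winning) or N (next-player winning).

N-position

Nim-sum: 33 ^ 19 ^ 18 = 32.
The nim-sum is 32 ≠ 0, so this is an N-position: the player to move can win.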